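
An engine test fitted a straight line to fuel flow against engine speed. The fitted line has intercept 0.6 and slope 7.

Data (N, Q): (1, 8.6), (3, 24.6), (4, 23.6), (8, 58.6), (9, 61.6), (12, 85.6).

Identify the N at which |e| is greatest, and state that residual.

N=1: Q̂ = 0.6 + 7·1 = 7.6; e = 8.6 − 7.6 = 1
N=3: Q̂ = 0.6 + 7·3 = 21.6; e = 24.6 − 21.6 = 3
N=4: Q̂ = 0.6 + 7·4 = 28.6; e = 23.6 − 28.6 = -5
N=8: Q̂ = 0.6 + 7·8 = 56.6; e = 58.6 − 56.6 = 2
N=9: Q̂ = 0.6 + 7·9 = 63.6; e = 61.6 − 63.6 = -2
N=12: Q̂ = 0.6 + 7·12 = 84.6; e = 85.6 − 84.6 = 1
Largest |e| is 5 at N = 4, residual -5.

N = 4, e = -5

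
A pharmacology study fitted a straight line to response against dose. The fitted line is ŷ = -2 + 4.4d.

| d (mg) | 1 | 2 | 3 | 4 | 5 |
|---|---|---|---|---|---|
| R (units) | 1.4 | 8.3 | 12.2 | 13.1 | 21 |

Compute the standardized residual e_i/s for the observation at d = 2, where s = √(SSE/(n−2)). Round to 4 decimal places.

d=1: ŷ = -2 + 4.4·1 = 2.4; e = 1.4 − 2.4 = -1
d=2: ŷ = -2 + 4.4·2 = 6.8; e = 8.3 − 6.8 = 1.5
d=3: ŷ = -2 + 4.4·3 = 11.2; e = 12.2 − 11.2 = 1
d=4: ŷ = -2 + 4.4·4 = 15.6; e = 13.1 − 15.6 = -2.5
d=5: ŷ = -2 + 4.4·5 = 20; e = 21 − 20 = 1
SSE = 1 + 2.25 + 1 + 6.25 + 1 = 11.5
s = √(11.5/3) = 1.95789
e/s = 1.5 / 1.95789 = 0.7661

0.7661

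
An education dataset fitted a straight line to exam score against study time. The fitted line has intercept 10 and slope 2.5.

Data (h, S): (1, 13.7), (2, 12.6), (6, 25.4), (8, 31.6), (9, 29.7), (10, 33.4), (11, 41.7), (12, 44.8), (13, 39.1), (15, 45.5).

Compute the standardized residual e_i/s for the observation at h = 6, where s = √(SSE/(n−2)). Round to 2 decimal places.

h=1: ŷ = 10 + 2.5·1 = 12.5; e = 13.7 − 12.5 = 1.2
h=2: ŷ = 10 + 2.5·2 = 15; e = 12.6 − 15 = -2.4
h=6: ŷ = 10 + 2.5·6 = 25; e = 25.4 − 25 = 0.4
h=8: ŷ = 10 + 2.5·8 = 30; e = 31.6 − 30 = 1.6
h=9: ŷ = 10 + 2.5·9 = 32.5; e = 29.7 − 32.5 = -2.8
h=10: ŷ = 10 + 2.5·10 = 35; e = 33.4 − 35 = -1.6
h=11: ŷ = 10 + 2.5·11 = 37.5; e = 41.7 − 37.5 = 4.2
h=12: ŷ = 10 + 2.5·12 = 40; e = 44.8 − 40 = 4.8
h=13: ŷ = 10 + 2.5·13 = 42.5; e = 39.1 − 42.5 = -3.4
h=15: ŷ = 10 + 2.5·15 = 47.5; e = 45.5 − 47.5 = -2
SSE = 1.44 + 5.76 + 0.16 + 2.56 + 7.84 + 2.56 + 17.64 + 23.04 + 11.56 + 4 = 76.56
s = √(76.56/8) = 3.09354
e/s = 0.4 / 3.09354 = 0.13

0.13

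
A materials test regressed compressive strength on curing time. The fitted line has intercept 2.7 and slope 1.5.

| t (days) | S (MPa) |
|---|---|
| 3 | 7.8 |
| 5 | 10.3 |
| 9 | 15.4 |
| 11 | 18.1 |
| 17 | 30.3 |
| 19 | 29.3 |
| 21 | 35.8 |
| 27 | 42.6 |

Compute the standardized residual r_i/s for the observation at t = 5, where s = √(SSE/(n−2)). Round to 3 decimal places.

0.068

t=3: Ŝ = 2.7 + 1.5·3 = 7.2; r = 7.8 − 7.2 = 0.6
t=5: Ŝ = 2.7 + 1.5·5 = 10.2; r = 10.3 − 10.2 = 0.1
t=9: Ŝ = 2.7 + 1.5·9 = 16.2; r = 15.4 − 16.2 = -0.8
t=11: Ŝ = 2.7 + 1.5·11 = 19.2; r = 18.1 − 19.2 = -1.1
t=17: Ŝ = 2.7 + 1.5·17 = 28.2; r = 30.3 − 28.2 = 2.1
t=19: Ŝ = 2.7 + 1.5·19 = 31.2; r = 29.3 − 31.2 = -1.9
t=21: Ŝ = 2.7 + 1.5·21 = 34.2; r = 35.8 − 34.2 = 1.6
t=27: Ŝ = 2.7 + 1.5·27 = 43.2; r = 42.6 − 43.2 = -0.6
SSE = 0.36 + 0.01 + 0.64 + 1.21 + 4.41 + 3.61 + 2.56 + 0.36 = 13.16
s = √(13.16/6) = 1.48099
r/s = 0.1 / 1.48099 = 0.068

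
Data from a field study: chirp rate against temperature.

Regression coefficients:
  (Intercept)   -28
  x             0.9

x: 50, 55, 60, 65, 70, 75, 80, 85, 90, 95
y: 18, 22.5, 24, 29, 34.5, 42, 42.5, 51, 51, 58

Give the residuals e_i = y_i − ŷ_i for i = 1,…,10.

1, 1, -2, -1.5, -0.5, 2.5, -1.5, 2.5, -2, 0.5

x=50: ŷ = -28 + 0.9·50 = 17; e = 18 − 17 = 1
x=55: ŷ = -28 + 0.9·55 = 21.5; e = 22.5 − 21.5 = 1
x=60: ŷ = -28 + 0.9·60 = 26; e = 24 − 26 = -2
x=65: ŷ = -28 + 0.9·65 = 30.5; e = 29 − 30.5 = -1.5
x=70: ŷ = -28 + 0.9·70 = 35; e = 34.5 − 35 = -0.5
x=75: ŷ = -28 + 0.9·75 = 39.5; e = 42 − 39.5 = 2.5
x=80: ŷ = -28 + 0.9·80 = 44; e = 42.5 − 44 = -1.5
x=85: ŷ = -28 + 0.9·85 = 48.5; e = 51 − 48.5 = 2.5
x=90: ŷ = -28 + 0.9·90 = 53; e = 51 − 53 = -2
x=95: ŷ = -28 + 0.9·95 = 57.5; e = 58 − 57.5 = 0.5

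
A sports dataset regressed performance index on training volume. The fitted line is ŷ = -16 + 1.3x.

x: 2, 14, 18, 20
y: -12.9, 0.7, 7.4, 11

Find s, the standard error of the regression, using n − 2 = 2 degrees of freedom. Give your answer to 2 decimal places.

s = 1.32

x=2: ŷ = -16 + 1.3·2 = -13.4; r = -12.9 − (-13.4) = 0.5
x=14: ŷ = -16 + 1.3·14 = 2.2; r = 0.7 − 2.2 = -1.5
x=18: ŷ = -16 + 1.3·18 = 7.4; r = 7.4 − 7.4 = 0
x=20: ŷ = -16 + 1.3·20 = 10; r = 11 − 10 = 1
SSE = 0.25 + 2.25 + 0 + 1 = 3.5
s = √(3.5/2) = √1.75 ≈ 1.32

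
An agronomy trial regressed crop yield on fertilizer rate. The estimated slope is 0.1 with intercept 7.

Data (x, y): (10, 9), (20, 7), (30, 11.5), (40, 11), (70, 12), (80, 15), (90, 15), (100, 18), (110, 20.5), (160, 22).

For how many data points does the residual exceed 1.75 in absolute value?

x=10: ŷ = 7 + 0.1·10 = 8; r = 9 − 8 = 1
x=20: ŷ = 7 + 0.1·20 = 9; r = 7 − 9 = -2
x=30: ŷ = 7 + 0.1·30 = 10; r = 11.5 − 10 = 1.5
x=40: ŷ = 7 + 0.1·40 = 11; r = 11 − 11 = 0
x=70: ŷ = 7 + 0.1·70 = 14; r = 12 − 14 = -2
x=80: ŷ = 7 + 0.1·80 = 15; r = 15 − 15 = 0
x=90: ŷ = 7 + 0.1·90 = 16; r = 15 − 16 = -1
x=100: ŷ = 7 + 0.1·100 = 17; r = 18 − 17 = 1
x=110: ŷ = 7 + 0.1·110 = 18; r = 20.5 − 18 = 2.5
x=160: ŷ = 7 + 0.1·160 = 23; r = 22 − 23 = -1
|r| > 1.75: x=20 (|r|=2), x=70 (|r|=2), x=110 (|r|=2.5) → 3

3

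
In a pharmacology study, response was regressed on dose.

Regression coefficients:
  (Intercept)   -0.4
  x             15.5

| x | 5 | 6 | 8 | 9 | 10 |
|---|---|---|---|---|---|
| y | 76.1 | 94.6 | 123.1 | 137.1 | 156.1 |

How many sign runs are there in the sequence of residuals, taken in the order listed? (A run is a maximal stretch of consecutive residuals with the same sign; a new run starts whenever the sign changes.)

4 runs

x=5: ŷ = -0.4 + 15.5·5 = 77.1; e = 76.1 − 77.1 = -1
x=6: ŷ = -0.4 + 15.5·6 = 92.6; e = 94.6 − 92.6 = 2
x=8: ŷ = -0.4 + 15.5·8 = 123.6; e = 123.1 − 123.6 = -0.5
x=9: ŷ = -0.4 + 15.5·9 = 139.1; e = 137.1 − 139.1 = -2
x=10: ŷ = -0.4 + 15.5·10 = 154.6; e = 156.1 − 154.6 = 1.5
Signs: − + − − +
Runs: −×1, +×1, −×2, +×1 → 4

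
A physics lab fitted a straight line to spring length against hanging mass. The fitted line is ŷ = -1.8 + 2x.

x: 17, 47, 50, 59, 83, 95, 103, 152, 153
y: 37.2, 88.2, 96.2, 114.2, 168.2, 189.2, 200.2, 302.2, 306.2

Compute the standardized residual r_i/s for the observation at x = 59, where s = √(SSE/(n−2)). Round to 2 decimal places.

x=17: ŷ = -1.8 + 2·17 = 32.2; r = 37.2 − 32.2 = 5
x=47: ŷ = -1.8 + 2·47 = 92.2; r = 88.2 − 92.2 = -4
x=50: ŷ = -1.8 + 2·50 = 98.2; r = 96.2 − 98.2 = -2
x=59: ŷ = -1.8 + 2·59 = 116.2; r = 114.2 − 116.2 = -2
x=83: ŷ = -1.8 + 2·83 = 164.2; r = 168.2 − 164.2 = 4
x=95: ŷ = -1.8 + 2·95 = 188.2; r = 189.2 − 188.2 = 1
x=103: ŷ = -1.8 + 2·103 = 204.2; r = 200.2 − 204.2 = -4
x=152: ŷ = -1.8 + 2·152 = 302.2; r = 302.2 − 302.2 = 0
x=153: ŷ = -1.8 + 2·153 = 304.2; r = 306.2 − 304.2 = 2
SSE = 25 + 16 + 4 + 4 + 16 + 1 + 16 + 0 + 4 = 86
s = √(86/7) = 3.5051
r/s = -2 / 3.5051 = -0.57

-0.57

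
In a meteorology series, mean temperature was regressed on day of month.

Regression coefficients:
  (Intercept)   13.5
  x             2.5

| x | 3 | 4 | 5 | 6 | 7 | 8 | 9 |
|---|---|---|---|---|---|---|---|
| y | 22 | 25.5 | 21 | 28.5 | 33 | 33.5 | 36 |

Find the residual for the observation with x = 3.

ŷ = 13.5 + 2.5·3 = 21
r = 22 − 21 = 1

r = 1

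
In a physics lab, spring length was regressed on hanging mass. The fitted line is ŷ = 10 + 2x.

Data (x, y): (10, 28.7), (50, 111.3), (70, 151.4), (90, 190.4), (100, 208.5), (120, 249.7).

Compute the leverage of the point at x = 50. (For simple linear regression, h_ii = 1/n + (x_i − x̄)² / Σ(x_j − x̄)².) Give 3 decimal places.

x̄ = (10 + 50 + 70 + 90 + 100 + 120)/6 = 73.3333
Σ(x − x̄)² = 4011.11 + 544.444 + 11.1111 + 277.778 + 711.111 + 2177.78 = 7733.33
h = 1/6 + (-23.3333)²/7733.33 = 0.166667 + 0.0704023 = 0.237

h = 0.237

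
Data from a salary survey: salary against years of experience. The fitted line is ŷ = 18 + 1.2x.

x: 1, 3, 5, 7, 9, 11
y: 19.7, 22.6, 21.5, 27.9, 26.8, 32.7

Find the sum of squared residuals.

x=1: ŷ = 18 + 1.2·1 = 19.2; e = 19.7 − 19.2 = 0.5
x=3: ŷ = 18 + 1.2·3 = 21.6; e = 22.6 − 21.6 = 1
x=5: ŷ = 18 + 1.2·5 = 24; e = 21.5 − 24 = -2.5
x=7: ŷ = 18 + 1.2·7 = 26.4; e = 27.9 − 26.4 = 1.5
x=9: ŷ = 18 + 1.2·9 = 28.8; e = 26.8 − 28.8 = -2
x=11: ŷ = 18 + 1.2·11 = 31.2; e = 32.7 − 31.2 = 1.5
SSE = 0.25 + 1 + 6.25 + 2.25 + 4 + 2.25 = 16

SSE = 16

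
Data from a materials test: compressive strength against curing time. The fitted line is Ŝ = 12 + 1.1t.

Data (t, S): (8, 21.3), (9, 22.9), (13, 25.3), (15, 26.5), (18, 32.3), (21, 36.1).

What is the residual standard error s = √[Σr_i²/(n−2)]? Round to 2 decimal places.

t=8: Ŝ = 12 + 1.1·8 = 20.8; r = 21.3 − 20.8 = 0.5
t=9: Ŝ = 12 + 1.1·9 = 21.9; r = 22.9 − 21.9 = 1
t=13: Ŝ = 12 + 1.1·13 = 26.3; r = 25.3 − 26.3 = -1
t=15: Ŝ = 12 + 1.1·15 = 28.5; r = 26.5 − 28.5 = -2
t=18: Ŝ = 12 + 1.1·18 = 31.8; r = 32.3 − 31.8 = 0.5
t=21: Ŝ = 12 + 1.1·21 = 35.1; r = 36.1 − 35.1 = 1
SSE = 0.25 + 1 + 1 + 4 + 0.25 + 1 = 7.5
s = √(7.5/4) = √1.875 ≈ 1.37

s = 1.37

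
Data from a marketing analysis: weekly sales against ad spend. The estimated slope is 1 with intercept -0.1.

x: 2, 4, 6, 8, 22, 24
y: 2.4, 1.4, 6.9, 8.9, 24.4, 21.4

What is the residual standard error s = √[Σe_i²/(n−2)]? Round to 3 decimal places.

x=2: ŷ = -0.1 + 2 = 1.9; e = 2.4 − 1.9 = 0.5
x=4: ŷ = -0.1 + 4 = 3.9; e = 1.4 − 3.9 = -2.5
x=6: ŷ = -0.1 + 6 = 5.9; e = 6.9 − 5.9 = 1
x=8: ŷ = -0.1 + 8 = 7.9; e = 8.9 − 7.9 = 1
x=22: ŷ = -0.1 + 22 = 21.9; e = 24.4 − 21.9 = 2.5
x=24: ŷ = -0.1 + 24 = 23.9; e = 21.4 − 23.9 = -2.5
SSE = 0.25 + 6.25 + 1 + 1 + 6.25 + 6.25 = 21
s = √(21/4) = √5.25 ≈ 2.291

s = 2.291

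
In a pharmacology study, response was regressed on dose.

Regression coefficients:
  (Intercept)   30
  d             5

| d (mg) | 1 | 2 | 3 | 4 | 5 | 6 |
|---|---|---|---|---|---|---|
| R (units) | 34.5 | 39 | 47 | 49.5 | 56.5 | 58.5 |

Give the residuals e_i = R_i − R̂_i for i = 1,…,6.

d=1: R̂ = 30 + 5·1 = 35; e = 34.5 − 35 = -0.5
d=2: R̂ = 30 + 5·2 = 40; e = 39 − 40 = -1
d=3: R̂ = 30 + 5·3 = 45; e = 47 − 45 = 2
d=4: R̂ = 30 + 5·4 = 50; e = 49.5 − 50 = -0.5
d=5: R̂ = 30 + 5·5 = 55; e = 56.5 − 55 = 1.5
d=6: R̂ = 30 + 5·6 = 60; e = 58.5 − 60 = -1.5

-0.5, -1, 2, -0.5, 1.5, -1.5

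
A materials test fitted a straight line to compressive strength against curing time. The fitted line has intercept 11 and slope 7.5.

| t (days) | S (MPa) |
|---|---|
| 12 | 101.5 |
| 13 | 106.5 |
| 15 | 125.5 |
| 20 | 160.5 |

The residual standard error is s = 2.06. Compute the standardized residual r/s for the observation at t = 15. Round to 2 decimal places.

Ŝ = 11 + 7.5·15 = 123.5
r = 125.5 − 123.5 = 2
r/s = 2 / 2.06 = 0.97

0.97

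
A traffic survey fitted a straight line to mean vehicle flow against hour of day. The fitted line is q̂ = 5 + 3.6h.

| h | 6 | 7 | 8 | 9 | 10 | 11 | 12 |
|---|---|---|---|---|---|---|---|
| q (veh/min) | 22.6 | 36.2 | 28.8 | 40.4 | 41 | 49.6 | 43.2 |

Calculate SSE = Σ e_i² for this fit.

h=6: q̂ = 5 + 3.6·6 = 26.6; e = 22.6 − 26.6 = -4
h=7: q̂ = 5 + 3.6·7 = 30.2; e = 36.2 − 30.2 = 6
h=8: q̂ = 5 + 3.6·8 = 33.8; e = 28.8 − 33.8 = -5
h=9: q̂ = 5 + 3.6·9 = 37.4; e = 40.4 − 37.4 = 3
h=10: q̂ = 5 + 3.6·10 = 41; e = 41 − 41 = 0
h=11: q̂ = 5 + 3.6·11 = 44.6; e = 49.6 − 44.6 = 5
h=12: q̂ = 5 + 3.6·12 = 48.2; e = 43.2 − 48.2 = -5
SSE = 16 + 36 + 25 + 9 + 0 + 25 + 25 = 136

SSE = 136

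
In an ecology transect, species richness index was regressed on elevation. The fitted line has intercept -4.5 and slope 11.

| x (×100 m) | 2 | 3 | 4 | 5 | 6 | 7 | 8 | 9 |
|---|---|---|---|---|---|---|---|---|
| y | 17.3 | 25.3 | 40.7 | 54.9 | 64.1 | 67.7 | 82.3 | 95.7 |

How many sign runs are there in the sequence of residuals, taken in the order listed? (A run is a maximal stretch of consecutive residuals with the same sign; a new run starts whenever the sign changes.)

x=2: ŷ = -4.5 + 11·2 = 17.5; r = 17.3 − 17.5 = -0.2
x=3: ŷ = -4.5 + 11·3 = 28.5; r = 25.3 − 28.5 = -3.2
x=4: ŷ = -4.5 + 11·4 = 39.5; r = 40.7 − 39.5 = 1.2
x=5: ŷ = -4.5 + 11·5 = 50.5; r = 54.9 − 50.5 = 4.4
x=6: ŷ = -4.5 + 11·6 = 61.5; r = 64.1 − 61.5 = 2.6
x=7: ŷ = -4.5 + 11·7 = 72.5; r = 67.7 − 72.5 = -4.8
x=8: ŷ = -4.5 + 11·8 = 83.5; r = 82.3 − 83.5 = -1.2
x=9: ŷ = -4.5 + 11·9 = 94.5; r = 95.7 − 94.5 = 1.2
Signs: − − + + + − − +
Runs: −×2, +×3, −×2, +×1 → 4

4 runs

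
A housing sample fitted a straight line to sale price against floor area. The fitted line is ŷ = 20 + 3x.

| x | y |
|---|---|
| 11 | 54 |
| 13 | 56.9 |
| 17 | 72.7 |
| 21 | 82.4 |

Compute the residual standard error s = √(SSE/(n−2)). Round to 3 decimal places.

x=11: ŷ = 20 + 3·11 = 53; r = 54 − 53 = 1
x=13: ŷ = 20 + 3·13 = 59; r = 56.9 − 59 = -2.1
x=17: ŷ = 20 + 3·17 = 71; r = 72.7 − 71 = 1.7
x=21: ŷ = 20 + 3·21 = 83; r = 82.4 − 83 = -0.6
SSE = 1 + 4.41 + 2.89 + 0.36 = 8.66
s = √(8.66/2) = √4.33 ≈ 2.081

s = 2.081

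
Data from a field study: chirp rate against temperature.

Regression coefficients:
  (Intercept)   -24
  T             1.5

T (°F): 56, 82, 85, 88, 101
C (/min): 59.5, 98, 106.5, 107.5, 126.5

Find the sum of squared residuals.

T=56: Ĉ = -24 + 1.5·56 = 60; r = 59.5 − 60 = -0.5
T=82: Ĉ = -24 + 1.5·82 = 99; r = 98 − 99 = -1
T=85: Ĉ = -24 + 1.5·85 = 103.5; r = 106.5 − 103.5 = 3
T=88: Ĉ = -24 + 1.5·88 = 108; r = 107.5 − 108 = -0.5
T=101: Ĉ = -24 + 1.5·101 = 127.5; r = 126.5 − 127.5 = -1
SSE = 0.25 + 1 + 9 + 0.25 + 1 = 11.5

SSE = 11.5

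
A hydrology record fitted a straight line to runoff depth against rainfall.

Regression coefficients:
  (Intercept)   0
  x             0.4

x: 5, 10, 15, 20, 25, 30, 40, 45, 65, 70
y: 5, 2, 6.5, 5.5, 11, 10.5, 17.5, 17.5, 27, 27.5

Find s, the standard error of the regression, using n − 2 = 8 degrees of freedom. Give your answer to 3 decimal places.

s = 1.820

x=5: ŷ = 0.4·5 = 2; e = 5 − 2 = 3
x=10: ŷ = 0.4·10 = 4; e = 2 − 4 = -2
x=15: ŷ = 0.4·15 = 6; e = 6.5 − 6 = 0.5
x=20: ŷ = 0.4·20 = 8; e = 5.5 − 8 = -2.5
x=25: ŷ = 0.4·25 = 10; e = 11 − 10 = 1
x=30: ŷ = 0.4·30 = 12; e = 10.5 − 12 = -1.5
x=40: ŷ = 0.4·40 = 16; e = 17.5 − 16 = 1.5
x=45: ŷ = 0.4·45 = 18; e = 17.5 − 18 = -0.5
x=65: ŷ = 0.4·65 = 26; e = 27 − 26 = 1
x=70: ŷ = 0.4·70 = 28; e = 27.5 − 28 = -0.5
SSE = 9 + 4 + 0.25 + 6.25 + 1 + 2.25 + 2.25 + 0.25 + 1 + 0.25 = 26.5
s = √(26.5/8) = √3.3125 ≈ 1.820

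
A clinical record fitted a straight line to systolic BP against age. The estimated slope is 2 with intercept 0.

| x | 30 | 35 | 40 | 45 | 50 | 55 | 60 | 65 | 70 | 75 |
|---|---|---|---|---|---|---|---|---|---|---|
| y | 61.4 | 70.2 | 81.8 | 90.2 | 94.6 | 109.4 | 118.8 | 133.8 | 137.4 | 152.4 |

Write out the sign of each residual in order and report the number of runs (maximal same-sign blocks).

5 runs

x=30: ŷ = 2·30 = 60; r = 61.4 − 60 = 1.4
x=35: ŷ = 2·35 = 70; r = 70.2 − 70 = 0.2
x=40: ŷ = 2·40 = 80; r = 81.8 − 80 = 1.8
x=45: ŷ = 2·45 = 90; r = 90.2 − 90 = 0.2
x=50: ŷ = 2·50 = 100; r = 94.6 − 100 = -5.4
x=55: ŷ = 2·55 = 110; r = 109.4 − 110 = -0.6
x=60: ŷ = 2·60 = 120; r = 118.8 − 120 = -1.2
x=65: ŷ = 2·65 = 130; r = 133.8 − 130 = 3.8
x=70: ŷ = 2·70 = 140; r = 137.4 − 140 = -2.6
x=75: ŷ = 2·75 = 150; r = 152.4 − 150 = 2.4
Signs: + + + + − − − + − +
Runs: +×4, −×3, +×1, −×1, +×1 → 5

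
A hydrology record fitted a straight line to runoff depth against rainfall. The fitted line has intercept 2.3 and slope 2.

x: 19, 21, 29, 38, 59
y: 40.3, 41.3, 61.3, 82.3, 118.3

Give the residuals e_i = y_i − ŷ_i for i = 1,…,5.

0, -3, 1, 4, -2

x=19: ŷ = 2.3 + 2·19 = 40.3; e = 40.3 − 40.3 = 0
x=21: ŷ = 2.3 + 2·21 = 44.3; e = 41.3 − 44.3 = -3
x=29: ŷ = 2.3 + 2·29 = 60.3; e = 61.3 − 60.3 = 1
x=38: ŷ = 2.3 + 2·38 = 78.3; e = 82.3 − 78.3 = 4
x=59: ŷ = 2.3 + 2·59 = 120.3; e = 118.3 − 120.3 = -2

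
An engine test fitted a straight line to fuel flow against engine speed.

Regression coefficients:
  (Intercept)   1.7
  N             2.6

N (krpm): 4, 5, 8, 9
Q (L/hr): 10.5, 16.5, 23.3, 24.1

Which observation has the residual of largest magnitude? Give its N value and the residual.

N = 5, e = 1.8

N=4: Q̂ = 1.7 + 2.6·4 = 12.1; e = 10.5 − 12.1 = -1.6
N=5: Q̂ = 1.7 + 2.6·5 = 14.7; e = 16.5 − 14.7 = 1.8
N=8: Q̂ = 1.7 + 2.6·8 = 22.5; e = 23.3 − 22.5 = 0.8
N=9: Q̂ = 1.7 + 2.6·9 = 25.1; e = 24.1 − 25.1 = -1
Largest |e| is 1.8 at N = 5, residual 1.8.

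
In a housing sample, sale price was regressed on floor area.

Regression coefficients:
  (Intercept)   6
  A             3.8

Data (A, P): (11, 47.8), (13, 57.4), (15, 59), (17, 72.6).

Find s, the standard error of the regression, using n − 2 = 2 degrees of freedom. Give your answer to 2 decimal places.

s = 3.46

A=11: P̂ = 6 + 3.8·11 = 47.8; r = 47.8 − 47.8 = 0
A=13: P̂ = 6 + 3.8·13 = 55.4; r = 57.4 − 55.4 = 2
A=15: P̂ = 6 + 3.8·15 = 63; r = 59 − 63 = -4
A=17: P̂ = 6 + 3.8·17 = 70.6; r = 72.6 − 70.6 = 2
SSE = 0 + 4 + 16 + 4 = 24
s = √(24/2) = √12 ≈ 3.46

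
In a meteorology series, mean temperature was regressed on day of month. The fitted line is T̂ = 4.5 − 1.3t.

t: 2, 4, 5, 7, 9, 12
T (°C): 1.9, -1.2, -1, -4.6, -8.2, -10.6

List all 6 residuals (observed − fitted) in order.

0, -0.5, 1, 0, -1, 0.5

t=2: T̂ = 4.5 − 1.3·2 = 1.9; e = 1.9 − 1.9 = 0
t=4: T̂ = 4.5 − 1.3·4 = -0.7; e = -1.2 − (-0.7) = -0.5
t=5: T̂ = 4.5 − 1.3·5 = -2; e = -1 − (-2) = 1
t=7: T̂ = 4.5 − 1.3·7 = -4.6; e = -4.6 − (-4.6) = 0
t=9: T̂ = 4.5 − 1.3·9 = -7.2; e = -8.2 − (-7.2) = -1
t=12: T̂ = 4.5 − 1.3·12 = -11.1; e = -10.6 − (-11.1) = 0.5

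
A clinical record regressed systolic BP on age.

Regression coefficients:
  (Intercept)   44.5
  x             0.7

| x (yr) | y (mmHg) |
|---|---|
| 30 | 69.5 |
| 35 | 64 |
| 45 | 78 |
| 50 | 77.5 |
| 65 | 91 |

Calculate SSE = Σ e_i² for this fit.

SSE = 50

x=30: ŷ = 44.5 + 0.7·30 = 65.5; e = 69.5 − 65.5 = 4
x=35: ŷ = 44.5 + 0.7·35 = 69; e = 64 − 69 = -5
x=45: ŷ = 44.5 + 0.7·45 = 76; e = 78 − 76 = 2
x=50: ŷ = 44.5 + 0.7·50 = 79.5; e = 77.5 − 79.5 = -2
x=65: ŷ = 44.5 + 0.7·65 = 90; e = 91 − 90 = 1
SSE = 16 + 25 + 4 + 4 + 1 = 50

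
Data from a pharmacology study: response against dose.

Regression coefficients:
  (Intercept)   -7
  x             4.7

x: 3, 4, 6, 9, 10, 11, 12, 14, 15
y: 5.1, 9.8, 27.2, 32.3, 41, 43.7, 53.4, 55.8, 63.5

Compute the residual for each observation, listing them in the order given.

-2, -2, 6, -3, 1, -1, 4, -3, 0

x=3: ŷ = -7 + 4.7·3 = 7.1; r = 5.1 − 7.1 = -2
x=4: ŷ = -7 + 4.7·4 = 11.8; r = 9.8 − 11.8 = -2
x=6: ŷ = -7 + 4.7·6 = 21.2; r = 27.2 − 21.2 = 6
x=9: ŷ = -7 + 4.7·9 = 35.3; r = 32.3 − 35.3 = -3
x=10: ŷ = -7 + 4.7·10 = 40; r = 41 − 40 = 1
x=11: ŷ = -7 + 4.7·11 = 44.7; r = 43.7 − 44.7 = -1
x=12: ŷ = -7 + 4.7·12 = 49.4; r = 53.4 − 49.4 = 4
x=14: ŷ = -7 + 4.7·14 = 58.8; r = 55.8 − 58.8 = -3
x=15: ŷ = -7 + 4.7·15 = 63.5; r = 63.5 − 63.5 = 0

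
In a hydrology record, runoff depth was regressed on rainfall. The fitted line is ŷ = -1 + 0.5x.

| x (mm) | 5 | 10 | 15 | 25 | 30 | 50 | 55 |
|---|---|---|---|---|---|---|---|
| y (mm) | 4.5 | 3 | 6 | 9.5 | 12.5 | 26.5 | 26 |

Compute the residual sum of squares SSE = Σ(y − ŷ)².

x=5: ŷ = -1 + 0.5·5 = 1.5; e = 4.5 − 1.5 = 3
x=10: ŷ = -1 + 0.5·10 = 4; e = 3 − 4 = -1
x=15: ŷ = -1 + 0.5·15 = 6.5; e = 6 − 6.5 = -0.5
x=25: ŷ = -1 + 0.5·25 = 11.5; e = 9.5 − 11.5 = -2
x=30: ŷ = -1 + 0.5·30 = 14; e = 12.5 − 14 = -1.5
x=50: ŷ = -1 + 0.5·50 = 24; e = 26.5 − 24 = 2.5
x=55: ŷ = -1 + 0.5·55 = 26.5; e = 26 − 26.5 = -0.5
SSE = 9 + 1 + 0.25 + 4 + 2.25 + 6.25 + 0.25 = 23

SSE = 23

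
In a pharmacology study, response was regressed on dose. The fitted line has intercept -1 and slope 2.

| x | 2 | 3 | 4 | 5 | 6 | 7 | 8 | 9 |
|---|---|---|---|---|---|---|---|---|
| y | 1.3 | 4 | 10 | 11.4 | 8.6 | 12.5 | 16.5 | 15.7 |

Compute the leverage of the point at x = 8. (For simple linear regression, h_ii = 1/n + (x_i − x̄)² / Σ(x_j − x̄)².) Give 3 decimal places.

h = 0.274

x̄ = (2 + 3 + 4 + 5 + 6 + 7 + 8 + 9)/8 = 5.5
Σ(x − x̄)² = 12.25 + 6.25 + 2.25 + 0.25 + 0.25 + 2.25 + 6.25 + 12.25 = 42
h = 1/8 + (2.5)²/42 = 0.125 + 0.14881 = 0.274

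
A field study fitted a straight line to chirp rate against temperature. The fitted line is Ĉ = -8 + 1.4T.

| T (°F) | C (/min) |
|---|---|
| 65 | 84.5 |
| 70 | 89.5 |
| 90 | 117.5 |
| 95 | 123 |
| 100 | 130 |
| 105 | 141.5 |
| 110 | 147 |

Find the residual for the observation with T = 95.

Ĉ = -8 + 1.4·95 = 125
e = 123 − 125 = -2

e = -2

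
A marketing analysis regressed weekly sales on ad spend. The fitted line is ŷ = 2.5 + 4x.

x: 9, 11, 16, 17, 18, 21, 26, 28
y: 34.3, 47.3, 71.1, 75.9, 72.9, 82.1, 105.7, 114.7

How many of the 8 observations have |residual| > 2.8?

4

x=9: ŷ = 2.5 + 4·9 = 38.5; e = 34.3 − 38.5 = -4.2
x=11: ŷ = 2.5 + 4·11 = 46.5; e = 47.3 − 46.5 = 0.8
x=16: ŷ = 2.5 + 4·16 = 66.5; e = 71.1 − 66.5 = 4.6
x=17: ŷ = 2.5 + 4·17 = 70.5; e = 75.9 − 70.5 = 5.4
x=18: ŷ = 2.5 + 4·18 = 74.5; e = 72.9 − 74.5 = -1.6
x=21: ŷ = 2.5 + 4·21 = 86.5; e = 82.1 − 86.5 = -4.4
x=26: ŷ = 2.5 + 4·26 = 106.5; e = 105.7 − 106.5 = -0.8
x=28: ŷ = 2.5 + 4·28 = 114.5; e = 114.7 − 114.5 = 0.2
|e| > 2.8: x=9 (|e|=4.2), x=16 (|e|=4.6), x=17 (|e|=5.4), x=21 (|e|=4.4) → 4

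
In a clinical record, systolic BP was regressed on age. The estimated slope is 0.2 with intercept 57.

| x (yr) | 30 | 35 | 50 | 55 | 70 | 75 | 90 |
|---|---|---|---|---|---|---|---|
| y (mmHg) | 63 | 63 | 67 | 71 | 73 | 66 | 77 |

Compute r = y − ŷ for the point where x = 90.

ŷ = 57 + 0.2·90 = 75
r = 77 − 75 = 2

r = 2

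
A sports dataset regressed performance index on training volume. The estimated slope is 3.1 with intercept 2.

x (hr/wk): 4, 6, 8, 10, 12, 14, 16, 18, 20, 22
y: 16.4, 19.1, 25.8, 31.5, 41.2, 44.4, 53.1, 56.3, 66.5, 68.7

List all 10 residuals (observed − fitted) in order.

x=4: ŷ = 2 + 3.1·4 = 14.4; r = 16.4 − 14.4 = 2
x=6: ŷ = 2 + 3.1·6 = 20.6; r = 19.1 − 20.6 = -1.5
x=8: ŷ = 2 + 3.1·8 = 26.8; r = 25.8 − 26.8 = -1
x=10: ŷ = 2 + 3.1·10 = 33; r = 31.5 − 33 = -1.5
x=12: ŷ = 2 + 3.1·12 = 39.2; r = 41.2 − 39.2 = 2
x=14: ŷ = 2 + 3.1·14 = 45.4; r = 44.4 − 45.4 = -1
x=16: ŷ = 2 + 3.1·16 = 51.6; r = 53.1 − 51.6 = 1.5
x=18: ŷ = 2 + 3.1·18 = 57.8; r = 56.3 − 57.8 = -1.5
x=20: ŷ = 2 + 3.1·20 = 64; r = 66.5 − 64 = 2.5
x=22: ŷ = 2 + 3.1·22 = 70.2; r = 68.7 − 70.2 = -1.5

2, -1.5, -1, -1.5, 2, -1, 1.5, -1.5, 2.5, -1.5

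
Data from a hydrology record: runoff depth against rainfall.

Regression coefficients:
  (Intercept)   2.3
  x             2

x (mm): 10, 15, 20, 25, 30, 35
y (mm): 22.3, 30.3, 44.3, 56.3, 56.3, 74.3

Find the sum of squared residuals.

x=10: ŷ = 2.3 + 2·10 = 22.3; r = 22.3 − 22.3 = 0
x=15: ŷ = 2.3 + 2·15 = 32.3; r = 30.3 − 32.3 = -2
x=20: ŷ = 2.3 + 2·20 = 42.3; r = 44.3 − 42.3 = 2
x=25: ŷ = 2.3 + 2·25 = 52.3; r = 56.3 − 52.3 = 4
x=30: ŷ = 2.3 + 2·30 = 62.3; r = 56.3 − 62.3 = -6
x=35: ŷ = 2.3 + 2·35 = 72.3; r = 74.3 − 72.3 = 2
SSE = 0 + 4 + 4 + 16 + 36 + 4 = 64

SSE = 64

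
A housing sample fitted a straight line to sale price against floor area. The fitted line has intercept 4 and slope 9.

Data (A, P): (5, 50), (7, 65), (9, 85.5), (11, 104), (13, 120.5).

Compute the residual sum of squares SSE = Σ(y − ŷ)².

A=5: P̂ = 4 + 9·5 = 49; e = 50 − 49 = 1
A=7: P̂ = 4 + 9·7 = 67; e = 65 − 67 = -2
A=9: P̂ = 4 + 9·9 = 85; e = 85.5 − 85 = 0.5
A=11: P̂ = 4 + 9·11 = 103; e = 104 − 103 = 1
A=13: P̂ = 4 + 9·13 = 121; e = 120.5 − 121 = -0.5
SSE = 1 + 4 + 0.25 + 1 + 0.25 = 6.5

SSE = 6.5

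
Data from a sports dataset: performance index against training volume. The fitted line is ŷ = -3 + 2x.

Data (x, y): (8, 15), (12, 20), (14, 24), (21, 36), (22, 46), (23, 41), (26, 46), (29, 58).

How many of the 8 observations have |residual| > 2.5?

4

x=8: ŷ = -3 + 2·8 = 13; r = 15 − 13 = 2
x=12: ŷ = -3 + 2·12 = 21; r = 20 − 21 = -1
x=14: ŷ = -3 + 2·14 = 25; r = 24 − 25 = -1
x=21: ŷ = -3 + 2·21 = 39; r = 36 − 39 = -3
x=22: ŷ = -3 + 2·22 = 41; r = 46 − 41 = 5
x=23: ŷ = -3 + 2·23 = 43; r = 41 − 43 = -2
x=26: ŷ = -3 + 2·26 = 49; r = 46 − 49 = -3
x=29: ŷ = -3 + 2·29 = 55; r = 58 − 55 = 3
|r| > 2.5: x=21 (|r|=3), x=22 (|r|=5), x=26 (|r|=3), x=29 (|r|=3) → 4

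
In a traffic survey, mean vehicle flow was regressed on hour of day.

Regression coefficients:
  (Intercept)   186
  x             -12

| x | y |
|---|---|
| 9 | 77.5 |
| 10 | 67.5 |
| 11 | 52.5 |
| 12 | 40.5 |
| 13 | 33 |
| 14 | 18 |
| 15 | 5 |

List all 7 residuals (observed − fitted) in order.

-0.5, 1.5, -1.5, -1.5, 3, 0, -1

x=9: ŷ = 186 − 12·9 = 78; e = 77.5 − 78 = -0.5
x=10: ŷ = 186 − 12·10 = 66; e = 67.5 − 66 = 1.5
x=11: ŷ = 186 − 12·11 = 54; e = 52.5 − 54 = -1.5
x=12: ŷ = 186 − 12·12 = 42; e = 40.5 − 42 = -1.5
x=13: ŷ = 186 − 12·13 = 30; e = 33 − 30 = 3
x=14: ŷ = 186 − 12·14 = 18; e = 18 − 18 = 0
x=15: ŷ = 186 − 12·15 = 6; e = 5 − 6 = -1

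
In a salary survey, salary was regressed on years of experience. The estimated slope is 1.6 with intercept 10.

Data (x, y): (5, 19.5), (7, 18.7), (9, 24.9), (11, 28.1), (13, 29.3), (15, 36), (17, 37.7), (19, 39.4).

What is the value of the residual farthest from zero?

e = -2.5

x=5: ŷ = 10 + 1.6·5 = 18; e = 19.5 − 18 = 1.5
x=7: ŷ = 10 + 1.6·7 = 21.2; e = 18.7 − 21.2 = -2.5
x=9: ŷ = 10 + 1.6·9 = 24.4; e = 24.9 − 24.4 = 0.5
x=11: ŷ = 10 + 1.6·11 = 27.6; e = 28.1 − 27.6 = 0.5
x=13: ŷ = 10 + 1.6·13 = 30.8; e = 29.3 − 30.8 = -1.5
x=15: ŷ = 10 + 1.6·15 = 34; e = 36 − 34 = 2
x=17: ŷ = 10 + 1.6·17 = 37.2; e = 37.7 − 37.2 = 0.5
x=19: ŷ = 10 + 1.6·19 = 40.4; e = 39.4 − 40.4 = -1
Largest |e| is 2.5 at x = 7, residual -2.5.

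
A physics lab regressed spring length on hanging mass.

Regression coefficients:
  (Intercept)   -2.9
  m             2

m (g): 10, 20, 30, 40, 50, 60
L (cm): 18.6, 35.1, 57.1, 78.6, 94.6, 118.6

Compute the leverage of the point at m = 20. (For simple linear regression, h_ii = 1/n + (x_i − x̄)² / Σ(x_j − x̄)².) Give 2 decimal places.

h = 0.30

m̄ = (10 + 20 + 30 + 40 + 50 + 60)/6 = 35
Σ(m − m̄)² = 625 + 225 + 25 + 25 + 225 + 625 = 1750
h = 1/6 + (-15)²/1750 = 0.166667 + 0.128571 = 0.30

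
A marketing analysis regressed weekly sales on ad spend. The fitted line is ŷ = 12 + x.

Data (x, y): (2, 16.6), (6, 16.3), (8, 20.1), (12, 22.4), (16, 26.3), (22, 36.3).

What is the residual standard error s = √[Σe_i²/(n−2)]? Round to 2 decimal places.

s = 2.26

x=2: ŷ = 12 + 2 = 14; e = 16.6 − 14 = 2.6
x=6: ŷ = 12 + 6 = 18; e = 16.3 − 18 = -1.7
x=8: ŷ = 12 + 8 = 20; e = 20.1 − 20 = 0.1
x=12: ŷ = 12 + 12 = 24; e = 22.4 − 24 = -1.6
x=16: ŷ = 12 + 16 = 28; e = 26.3 − 28 = -1.7
x=22: ŷ = 12 + 22 = 34; e = 36.3 − 34 = 2.3
SSE = 6.76 + 2.89 + 0.01 + 2.56 + 2.89 + 5.29 = 20.4
s = √(20.4/4) = √5.1 ≈ 2.26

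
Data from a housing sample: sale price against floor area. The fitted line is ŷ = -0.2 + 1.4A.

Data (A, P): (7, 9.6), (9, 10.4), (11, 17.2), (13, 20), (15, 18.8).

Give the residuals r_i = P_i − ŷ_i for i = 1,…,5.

A=7: ŷ = -0.2 + 1.4·7 = 9.6; r = 9.6 − 9.6 = 0
A=9: ŷ = -0.2 + 1.4·9 = 12.4; r = 10.4 − 12.4 = -2
A=11: ŷ = -0.2 + 1.4·11 = 15.2; r = 17.2 − 15.2 = 2
A=13: ŷ = -0.2 + 1.4·13 = 18; r = 20 − 18 = 2
A=15: ŷ = -0.2 + 1.4·15 = 20.8; r = 18.8 − 20.8 = -2

0, -2, 2, 2, -2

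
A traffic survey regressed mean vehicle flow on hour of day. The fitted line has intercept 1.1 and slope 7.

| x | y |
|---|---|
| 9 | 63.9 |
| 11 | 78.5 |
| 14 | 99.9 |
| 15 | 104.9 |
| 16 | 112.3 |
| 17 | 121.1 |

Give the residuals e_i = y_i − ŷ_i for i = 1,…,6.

-0.2, 0.4, 0.8, -1.2, -0.8, 1

x=9: ŷ = 1.1 + 7·9 = 64.1; e = 63.9 − 64.1 = -0.2
x=11: ŷ = 1.1 + 7·11 = 78.1; e = 78.5 − 78.1 = 0.4
x=14: ŷ = 1.1 + 7·14 = 99.1; e = 99.9 − 99.1 = 0.8
x=15: ŷ = 1.1 + 7·15 = 106.1; e = 104.9 − 106.1 = -1.2
x=16: ŷ = 1.1 + 7·16 = 113.1; e = 112.3 − 113.1 = -0.8
x=17: ŷ = 1.1 + 7·17 = 120.1; e = 121.1 − 120.1 = 1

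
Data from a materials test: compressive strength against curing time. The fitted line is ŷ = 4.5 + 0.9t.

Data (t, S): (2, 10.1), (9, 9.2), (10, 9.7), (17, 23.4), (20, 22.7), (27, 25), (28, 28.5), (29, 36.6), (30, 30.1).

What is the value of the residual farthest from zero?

t=2: ŷ = 4.5 + 0.9·2 = 6.3; e = 10.1 − 6.3 = 3.8
t=9: ŷ = 4.5 + 0.9·9 = 12.6; e = 9.2 − 12.6 = -3.4
t=10: ŷ = 4.5 + 0.9·10 = 13.5; e = 9.7 − 13.5 = -3.8
t=17: ŷ = 4.5 + 0.9·17 = 19.8; e = 23.4 − 19.8 = 3.6
t=20: ŷ = 4.5 + 0.9·20 = 22.5; e = 22.7 − 22.5 = 0.2
t=27: ŷ = 4.5 + 0.9·27 = 28.8; e = 25 − 28.8 = -3.8
t=28: ŷ = 4.5 + 0.9·28 = 29.7; e = 28.5 − 29.7 = -1.2
t=29: ŷ = 4.5 + 0.9·29 = 30.6; e = 36.6 − 30.6 = 6
t=30: ŷ = 4.5 + 0.9·30 = 31.5; e = 30.1 − 31.5 = -1.4
Largest |e| is 6 at t = 29, residual 6.

e = 6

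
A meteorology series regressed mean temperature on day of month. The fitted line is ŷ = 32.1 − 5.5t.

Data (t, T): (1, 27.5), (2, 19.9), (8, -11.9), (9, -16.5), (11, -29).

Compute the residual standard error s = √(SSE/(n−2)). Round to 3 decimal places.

s = 1.068

t=1: ŷ = 32.1 − 5.5·1 = 26.6; r = 27.5 − 26.6 = 0.9
t=2: ŷ = 32.1 − 5.5·2 = 21.1; r = 19.9 − 21.1 = -1.2
t=8: ŷ = 32.1 − 5.5·8 = -11.9; r = -11.9 − (-11.9) = 0
t=9: ŷ = 32.1 − 5.5·9 = -17.4; r = -16.5 − (-17.4) = 0.9
t=11: ŷ = 32.1 − 5.5·11 = -28.4; r = -29 − (-28.4) = -0.6
SSE = 0.81 + 1.44 + 0 + 0.81 + 0.36 = 3.42
s = √(3.42/3) = √1.14 ≈ 1.068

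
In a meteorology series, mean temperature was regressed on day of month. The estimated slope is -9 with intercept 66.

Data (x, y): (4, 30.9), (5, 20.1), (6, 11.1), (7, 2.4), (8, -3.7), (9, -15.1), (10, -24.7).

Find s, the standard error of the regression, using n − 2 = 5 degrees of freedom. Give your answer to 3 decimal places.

s = 1.310

x=4: ŷ = 66 − 9·4 = 30; e = 30.9 − 30 = 0.9
x=5: ŷ = 66 − 9·5 = 21; e = 20.1 − 21 = -0.9
x=6: ŷ = 66 − 9·6 = 12; e = 11.1 − 12 = -0.9
x=7: ŷ = 66 − 9·7 = 3; e = 2.4 − 3 = -0.6
x=8: ŷ = 66 − 9·8 = -6; e = -3.7 − (-6) = 2.3
x=9: ŷ = 66 − 9·9 = -15; e = -15.1 − (-15) = -0.1
x=10: ŷ = 66 − 9·10 = -24; e = -24.7 − (-24) = -0.7
SSE = 0.81 + 0.81 + 0.81 + 0.36 + 5.29 + 0.01 + 0.49 = 8.58
s = √(8.58/5) = √1.716 ≈ 1.310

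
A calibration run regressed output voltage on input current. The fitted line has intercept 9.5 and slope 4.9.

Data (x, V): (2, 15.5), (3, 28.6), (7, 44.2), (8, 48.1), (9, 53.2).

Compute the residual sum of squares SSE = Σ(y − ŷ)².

SSE = 34.48

x=2: ŷ = 9.5 + 4.9·2 = 19.3; r = 15.5 − 19.3 = -3.8
x=3: ŷ = 9.5 + 4.9·3 = 24.2; r = 28.6 − 24.2 = 4.4
x=7: ŷ = 9.5 + 4.9·7 = 43.8; r = 44.2 − 43.8 = 0.4
x=8: ŷ = 9.5 + 4.9·8 = 48.7; r = 48.1 − 48.7 = -0.6
x=9: ŷ = 9.5 + 4.9·9 = 53.6; r = 53.2 − 53.6 = -0.4
SSE = 14.44 + 19.36 + 0.16 + 0.36 + 0.16 = 34.48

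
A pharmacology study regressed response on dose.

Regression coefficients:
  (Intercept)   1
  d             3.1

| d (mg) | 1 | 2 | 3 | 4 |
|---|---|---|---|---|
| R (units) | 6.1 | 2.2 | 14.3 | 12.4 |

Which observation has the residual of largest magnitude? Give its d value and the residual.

d = 2, e = -5

d=1: ŷ = 1 + 3.1·1 = 4.1; e = 6.1 − 4.1 = 2
d=2: ŷ = 1 + 3.1·2 = 7.2; e = 2.2 − 7.2 = -5
d=3: ŷ = 1 + 3.1·3 = 10.3; e = 14.3 − 10.3 = 4
d=4: ŷ = 1 + 3.1·4 = 13.4; e = 12.4 − 13.4 = -1
Largest |e| is 5 at d = 2, residual -5.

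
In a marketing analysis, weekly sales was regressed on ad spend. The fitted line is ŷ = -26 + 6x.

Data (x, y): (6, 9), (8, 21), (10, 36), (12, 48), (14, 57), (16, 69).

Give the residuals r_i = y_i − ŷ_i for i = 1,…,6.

x=6: ŷ = -26 + 6·6 = 10; r = 9 − 10 = -1
x=8: ŷ = -26 + 6·8 = 22; r = 21 − 22 = -1
x=10: ŷ = -26 + 6·10 = 34; r = 36 − 34 = 2
x=12: ŷ = -26 + 6·12 = 46; r = 48 − 46 = 2
x=14: ŷ = -26 + 6·14 = 58; r = 57 − 58 = -1
x=16: ŷ = -26 + 6·16 = 70; r = 69 − 70 = -1

-1, -1, 2, 2, -1, -1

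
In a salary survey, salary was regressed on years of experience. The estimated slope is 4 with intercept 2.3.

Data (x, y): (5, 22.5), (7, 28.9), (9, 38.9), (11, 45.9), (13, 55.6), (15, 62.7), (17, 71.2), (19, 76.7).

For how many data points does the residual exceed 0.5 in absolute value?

5

x=5: ŷ = 2.3 + 4·5 = 22.3; r = 22.5 − 22.3 = 0.2
x=7: ŷ = 2.3 + 4·7 = 30.3; r = 28.9 − 30.3 = -1.4
x=9: ŷ = 2.3 + 4·9 = 38.3; r = 38.9 − 38.3 = 0.6
x=11: ŷ = 2.3 + 4·11 = 46.3; r = 45.9 − 46.3 = -0.4
x=13: ŷ = 2.3 + 4·13 = 54.3; r = 55.6 − 54.3 = 1.3
x=15: ŷ = 2.3 + 4·15 = 62.3; r = 62.7 − 62.3 = 0.4
x=17: ŷ = 2.3 + 4·17 = 70.3; r = 71.2 − 70.3 = 0.9
x=19: ŷ = 2.3 + 4·19 = 78.3; r = 76.7 − 78.3 = -1.6
|r| > 0.5: x=7 (|r|=1.4), x=9 (|r|=0.6), x=13 (|r|=1.3), x=17 (|r|=0.9), x=19 (|r|=1.6) → 5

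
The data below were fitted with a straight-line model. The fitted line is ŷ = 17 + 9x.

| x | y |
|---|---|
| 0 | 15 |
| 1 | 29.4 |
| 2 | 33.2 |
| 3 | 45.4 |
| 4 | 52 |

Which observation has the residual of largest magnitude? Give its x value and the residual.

x=0: ŷ = 17 + 9·0 = 17; r = 15 − 17 = -2
x=1: ŷ = 17 + 9·1 = 26; r = 29.4 − 26 = 3.4
x=2: ŷ = 17 + 9·2 = 35; r = 33.2 − 35 = -1.8
x=3: ŷ = 17 + 9·3 = 44; r = 45.4 − 44 = 1.4
x=4: ŷ = 17 + 9·4 = 53; r = 52 − 53 = -1
Largest |r| is 3.4 at x = 1, residual 3.4.

x = 1, r = 3.4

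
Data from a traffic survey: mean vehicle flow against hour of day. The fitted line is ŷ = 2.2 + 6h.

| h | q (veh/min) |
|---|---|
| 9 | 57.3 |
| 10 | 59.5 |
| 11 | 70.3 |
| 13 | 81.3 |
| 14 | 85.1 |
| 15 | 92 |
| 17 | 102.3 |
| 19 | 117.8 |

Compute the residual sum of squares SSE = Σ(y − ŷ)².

SSE = 21.54

h=9: ŷ = 2.2 + 6·9 = 56.2; r = 57.3 − 56.2 = 1.1
h=10: ŷ = 2.2 + 6·10 = 62.2; r = 59.5 − 62.2 = -2.7
h=11: ŷ = 2.2 + 6·11 = 68.2; r = 70.3 − 68.2 = 2.1
h=13: ŷ = 2.2 + 6·13 = 80.2; r = 81.3 − 80.2 = 1.1
h=14: ŷ = 2.2 + 6·14 = 86.2; r = 85.1 − 86.2 = -1.1
h=15: ŷ = 2.2 + 6·15 = 92.2; r = 92 − 92.2 = -0.2
h=17: ŷ = 2.2 + 6·17 = 104.2; r = 102.3 − 104.2 = -1.9
h=19: ŷ = 2.2 + 6·19 = 116.2; r = 117.8 − 116.2 = 1.6
SSE = 1.21 + 7.29 + 4.41 + 1.21 + 1.21 + 0.04 + 3.61 + 2.56 = 21.54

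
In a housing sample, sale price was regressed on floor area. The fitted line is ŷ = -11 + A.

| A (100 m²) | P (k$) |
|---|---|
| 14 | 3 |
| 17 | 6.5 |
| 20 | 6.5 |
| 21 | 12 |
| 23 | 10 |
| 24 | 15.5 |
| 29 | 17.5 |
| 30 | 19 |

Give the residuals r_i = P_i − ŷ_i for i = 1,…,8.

0, 0.5, -2.5, 2, -2, 2.5, -0.5, 0

A=14: ŷ = -11 + 14 = 3; r = 3 − 3 = 0
A=17: ŷ = -11 + 17 = 6; r = 6.5 − 6 = 0.5
A=20: ŷ = -11 + 20 = 9; r = 6.5 − 9 = -2.5
A=21: ŷ = -11 + 21 = 10; r = 12 − 10 = 2
A=23: ŷ = -11 + 23 = 12; r = 10 − 12 = -2
A=24: ŷ = -11 + 24 = 13; r = 15.5 − 13 = 2.5
A=29: ŷ = -11 + 29 = 18; r = 17.5 − 18 = -0.5
A=30: ŷ = -11 + 30 = 19; r = 19 − 19 = 0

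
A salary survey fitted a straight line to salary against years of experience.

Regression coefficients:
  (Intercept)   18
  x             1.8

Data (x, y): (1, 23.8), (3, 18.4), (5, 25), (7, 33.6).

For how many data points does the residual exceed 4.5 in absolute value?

x=1: ŷ = 18 + 1.8·1 = 19.8; e = 23.8 − 19.8 = 4
x=3: ŷ = 18 + 1.8·3 = 23.4; e = 18.4 − 23.4 = -5
x=5: ŷ = 18 + 1.8·5 = 27; e = 25 − 27 = -2
x=7: ŷ = 18 + 1.8·7 = 30.6; e = 33.6 − 30.6 = 3
|e| > 4.5: x=3 (|e|=5) → 1

1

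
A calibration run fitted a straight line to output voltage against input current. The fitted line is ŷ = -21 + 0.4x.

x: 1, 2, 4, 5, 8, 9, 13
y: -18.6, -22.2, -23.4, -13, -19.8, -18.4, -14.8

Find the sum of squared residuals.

SSE = 66

x=1: ŷ = -21 + 0.4·1 = -20.6; r = -18.6 − (-20.6) = 2
x=2: ŷ = -21 + 0.4·2 = -20.2; r = -22.2 − (-20.2) = -2
x=4: ŷ = -21 + 0.4·4 = -19.4; r = -23.4 − (-19.4) = -4
x=5: ŷ = -21 + 0.4·5 = -19; r = -13 − (-19) = 6
x=8: ŷ = -21 + 0.4·8 = -17.8; r = -19.8 − (-17.8) = -2
x=9: ŷ = -21 + 0.4·9 = -17.4; r = -18.4 − (-17.4) = -1
x=13: ŷ = -21 + 0.4·13 = -15.8; r = -14.8 − (-15.8) = 1
SSE = 4 + 4 + 16 + 36 + 4 + 1 + 1 = 66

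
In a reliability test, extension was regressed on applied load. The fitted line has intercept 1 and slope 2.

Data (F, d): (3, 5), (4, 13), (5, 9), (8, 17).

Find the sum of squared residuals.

SSE = 24

F=3: d̂ = 1 + 2·3 = 7; r = 5 − 7 = -2
F=4: d̂ = 1 + 2·4 = 9; r = 13 − 9 = 4
F=5: d̂ = 1 + 2·5 = 11; r = 9 − 11 = -2
F=8: d̂ = 1 + 2·8 = 17; r = 17 − 17 = 0
SSE = 4 + 16 + 4 + 0 = 24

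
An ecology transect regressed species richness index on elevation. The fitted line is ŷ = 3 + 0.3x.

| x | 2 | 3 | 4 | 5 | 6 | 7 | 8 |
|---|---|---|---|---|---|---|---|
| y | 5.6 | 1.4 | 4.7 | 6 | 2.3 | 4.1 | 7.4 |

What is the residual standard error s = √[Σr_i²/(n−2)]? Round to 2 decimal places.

s = 2.19

x=2: ŷ = 3 + 0.3·2 = 3.6; r = 5.6 − 3.6 = 2
x=3: ŷ = 3 + 0.3·3 = 3.9; r = 1.4 − 3.9 = -2.5
x=4: ŷ = 3 + 0.3·4 = 4.2; r = 4.7 − 4.2 = 0.5
x=5: ŷ = 3 + 0.3·5 = 4.5; r = 6 − 4.5 = 1.5
x=6: ŷ = 3 + 0.3·6 = 4.8; r = 2.3 − 4.8 = -2.5
x=7: ŷ = 3 + 0.3·7 = 5.1; r = 4.1 − 5.1 = -1
x=8: ŷ = 3 + 0.3·8 = 5.4; r = 7.4 − 5.4 = 2
SSE = 4 + 6.25 + 0.25 + 2.25 + 6.25 + 1 + 4 = 24
s = √(24/5) = √4.8 ≈ 2.19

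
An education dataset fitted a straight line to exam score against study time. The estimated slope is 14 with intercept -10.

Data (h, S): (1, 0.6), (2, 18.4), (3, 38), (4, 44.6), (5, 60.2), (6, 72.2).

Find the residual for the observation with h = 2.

Ŝ = -10 + 14·2 = 18
r = 18.4 − 18 = 0.4

r = 0.4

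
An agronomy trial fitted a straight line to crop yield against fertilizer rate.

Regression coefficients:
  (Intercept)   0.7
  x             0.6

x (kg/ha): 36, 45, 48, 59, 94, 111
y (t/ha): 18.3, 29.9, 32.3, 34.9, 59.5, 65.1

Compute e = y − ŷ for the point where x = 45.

ŷ = 0.7 + 0.6·45 = 27.7
e = 29.9 − 27.7 = 2.2

e = 2.2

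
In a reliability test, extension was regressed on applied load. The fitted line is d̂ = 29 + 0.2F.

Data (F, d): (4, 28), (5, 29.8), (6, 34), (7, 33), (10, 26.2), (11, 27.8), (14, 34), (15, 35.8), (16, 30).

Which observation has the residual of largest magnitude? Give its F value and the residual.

F = 10, e = -4.8

F=4: d̂ = 29 + 0.2·4 = 29.8; e = 28 − 29.8 = -1.8
F=5: d̂ = 29 + 0.2·5 = 30; e = 29.8 − 30 = -0.2
F=6: d̂ = 29 + 0.2·6 = 30.2; e = 34 − 30.2 = 3.8
F=7: d̂ = 29 + 0.2·7 = 30.4; e = 33 − 30.4 = 2.6
F=10: d̂ = 29 + 0.2·10 = 31; e = 26.2 − 31 = -4.8
F=11: d̂ = 29 + 0.2·11 = 31.2; e = 27.8 − 31.2 = -3.4
F=14: d̂ = 29 + 0.2·14 = 31.8; e = 34 − 31.8 = 2.2
F=15: d̂ = 29 + 0.2·15 = 32; e = 35.8 − 32 = 3.8
F=16: d̂ = 29 + 0.2·16 = 32.2; e = 30 − 32.2 = -2.2
Largest |e| is 4.8 at F = 10, residual -4.8.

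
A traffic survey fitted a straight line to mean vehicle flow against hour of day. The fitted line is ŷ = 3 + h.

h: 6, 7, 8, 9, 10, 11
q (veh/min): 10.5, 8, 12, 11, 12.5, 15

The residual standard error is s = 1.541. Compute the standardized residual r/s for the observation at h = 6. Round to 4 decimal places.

ŷ = 3 + 6 = 9
r = 10.5 − 9 = 1.5
r/s = 1.5 / 1.541 = 0.9734

0.9734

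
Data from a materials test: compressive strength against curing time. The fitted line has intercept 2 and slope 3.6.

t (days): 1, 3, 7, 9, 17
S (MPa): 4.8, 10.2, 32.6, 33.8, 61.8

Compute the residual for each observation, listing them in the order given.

t=1: Ŝ = 2 + 3.6·1 = 5.6; e = 4.8 − 5.6 = -0.8
t=3: Ŝ = 2 + 3.6·3 = 12.8; e = 10.2 − 12.8 = -2.6
t=7: Ŝ = 2 + 3.6·7 = 27.2; e = 32.6 − 27.2 = 5.4
t=9: Ŝ = 2 + 3.6·9 = 34.4; e = 33.8 − 34.4 = -0.6
t=17: Ŝ = 2 + 3.6·17 = 63.2; e = 61.8 − 63.2 = -1.4

-0.8, -2.6, 5.4, -0.6, -1.4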